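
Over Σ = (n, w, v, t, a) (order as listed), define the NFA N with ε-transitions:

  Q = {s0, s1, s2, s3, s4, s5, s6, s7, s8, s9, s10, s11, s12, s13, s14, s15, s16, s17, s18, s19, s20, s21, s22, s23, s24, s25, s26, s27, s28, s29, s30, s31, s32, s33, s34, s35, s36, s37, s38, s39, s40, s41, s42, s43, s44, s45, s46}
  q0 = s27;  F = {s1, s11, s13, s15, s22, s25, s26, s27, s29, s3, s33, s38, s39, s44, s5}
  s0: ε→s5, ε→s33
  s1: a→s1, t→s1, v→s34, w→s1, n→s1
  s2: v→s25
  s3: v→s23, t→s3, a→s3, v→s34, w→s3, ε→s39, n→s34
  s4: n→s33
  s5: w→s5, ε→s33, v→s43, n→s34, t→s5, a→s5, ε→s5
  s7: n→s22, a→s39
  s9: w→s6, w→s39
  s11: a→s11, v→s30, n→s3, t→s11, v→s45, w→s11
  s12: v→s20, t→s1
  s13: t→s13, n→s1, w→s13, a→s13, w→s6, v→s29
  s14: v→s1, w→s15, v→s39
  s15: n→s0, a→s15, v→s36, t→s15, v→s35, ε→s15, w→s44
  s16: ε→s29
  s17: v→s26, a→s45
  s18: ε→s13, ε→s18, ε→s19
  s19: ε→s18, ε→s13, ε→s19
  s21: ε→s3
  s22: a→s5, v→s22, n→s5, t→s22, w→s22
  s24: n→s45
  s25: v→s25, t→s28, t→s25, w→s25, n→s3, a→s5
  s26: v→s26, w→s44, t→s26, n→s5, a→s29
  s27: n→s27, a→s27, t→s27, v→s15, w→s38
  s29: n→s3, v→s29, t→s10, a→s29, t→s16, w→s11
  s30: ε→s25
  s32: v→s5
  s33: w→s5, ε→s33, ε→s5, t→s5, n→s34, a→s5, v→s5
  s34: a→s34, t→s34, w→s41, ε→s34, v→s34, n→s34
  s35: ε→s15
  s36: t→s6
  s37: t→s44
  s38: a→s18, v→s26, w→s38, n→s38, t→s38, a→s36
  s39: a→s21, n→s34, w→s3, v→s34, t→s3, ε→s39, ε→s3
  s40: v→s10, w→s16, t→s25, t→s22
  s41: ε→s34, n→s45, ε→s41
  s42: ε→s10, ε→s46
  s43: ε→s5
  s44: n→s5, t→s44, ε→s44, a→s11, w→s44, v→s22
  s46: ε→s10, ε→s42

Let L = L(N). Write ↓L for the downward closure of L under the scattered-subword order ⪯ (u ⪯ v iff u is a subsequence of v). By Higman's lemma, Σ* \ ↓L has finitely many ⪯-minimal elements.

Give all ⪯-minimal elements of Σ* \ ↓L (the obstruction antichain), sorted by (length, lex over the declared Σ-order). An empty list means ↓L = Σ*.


|Q|=47, |F|=15, |δ|=138 (29 ε).
min D↑ (14 st, q0=0, F={9}): 0:n→0,w→1,v→2,t→0,a→0 1:n→1,w→1,v→3,t→1,a→4 2:n→5,w→6,v→2,t→2,a→2 3:n→5,w→6,v→3,t→3,a→7 4:n→8,w→4,v→7,t→4,a→4 5:n→9,w→5,v→5,t→5,a→5 6:n→5,w→6,v→10,t→6,a→11 7:n→12,w→11,v→7,t→7,a→7 8:n→8,w→8,v→9,t→8,a→8 9:n→9,w→9,v→9,t→9,a→9 10:n→5,w→10,v→10,t→10,a→5 11:n→12,w→11,v→13,t→11,a→11 12:n→9,w→12,v→9,t→12,a→12 13:n→12,w→13,v→13,t→13,a→5 (ε-aug+det+¬).
'vnn': |S_i|=[31, 25, 11, 3] end={s34,s41,s45} — reject; 3/3 del acc.
'wanv': |S_i|=[31, 27, 23, 8, 4] end={s23,s34,s41,s45} rej; 4/4 deletions ∈↓L.
'vwvan': run [31, 25, 16, 14, 10, 3] end={s34,s41,s45} ∉↓L; 5/5 del acc.
3 words, ⪯-incomp.

Antichain: [vnn, wanv, vwvan].


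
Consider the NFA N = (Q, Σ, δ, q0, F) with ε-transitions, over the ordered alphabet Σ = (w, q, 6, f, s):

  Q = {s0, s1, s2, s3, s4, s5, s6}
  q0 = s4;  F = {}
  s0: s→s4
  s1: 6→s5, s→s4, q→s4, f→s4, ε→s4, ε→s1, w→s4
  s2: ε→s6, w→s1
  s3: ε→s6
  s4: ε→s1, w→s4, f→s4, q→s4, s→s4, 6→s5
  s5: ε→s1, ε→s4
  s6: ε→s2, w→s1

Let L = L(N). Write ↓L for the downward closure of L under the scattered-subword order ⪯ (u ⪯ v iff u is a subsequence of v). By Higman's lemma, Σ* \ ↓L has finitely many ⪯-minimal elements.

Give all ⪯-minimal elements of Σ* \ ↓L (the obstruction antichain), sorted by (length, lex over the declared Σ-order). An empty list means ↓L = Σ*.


min(Σ*\↓L) = [ε].

|Q|=7, |F|=0, |δ|=21 (8 ε).
min D↑ (1 st, q0=0, F={0}): 0:w→0,q→0,6→0,f→0,s→0 [Hopcroft].
ε ∈ L(D↑) — L = ∅.


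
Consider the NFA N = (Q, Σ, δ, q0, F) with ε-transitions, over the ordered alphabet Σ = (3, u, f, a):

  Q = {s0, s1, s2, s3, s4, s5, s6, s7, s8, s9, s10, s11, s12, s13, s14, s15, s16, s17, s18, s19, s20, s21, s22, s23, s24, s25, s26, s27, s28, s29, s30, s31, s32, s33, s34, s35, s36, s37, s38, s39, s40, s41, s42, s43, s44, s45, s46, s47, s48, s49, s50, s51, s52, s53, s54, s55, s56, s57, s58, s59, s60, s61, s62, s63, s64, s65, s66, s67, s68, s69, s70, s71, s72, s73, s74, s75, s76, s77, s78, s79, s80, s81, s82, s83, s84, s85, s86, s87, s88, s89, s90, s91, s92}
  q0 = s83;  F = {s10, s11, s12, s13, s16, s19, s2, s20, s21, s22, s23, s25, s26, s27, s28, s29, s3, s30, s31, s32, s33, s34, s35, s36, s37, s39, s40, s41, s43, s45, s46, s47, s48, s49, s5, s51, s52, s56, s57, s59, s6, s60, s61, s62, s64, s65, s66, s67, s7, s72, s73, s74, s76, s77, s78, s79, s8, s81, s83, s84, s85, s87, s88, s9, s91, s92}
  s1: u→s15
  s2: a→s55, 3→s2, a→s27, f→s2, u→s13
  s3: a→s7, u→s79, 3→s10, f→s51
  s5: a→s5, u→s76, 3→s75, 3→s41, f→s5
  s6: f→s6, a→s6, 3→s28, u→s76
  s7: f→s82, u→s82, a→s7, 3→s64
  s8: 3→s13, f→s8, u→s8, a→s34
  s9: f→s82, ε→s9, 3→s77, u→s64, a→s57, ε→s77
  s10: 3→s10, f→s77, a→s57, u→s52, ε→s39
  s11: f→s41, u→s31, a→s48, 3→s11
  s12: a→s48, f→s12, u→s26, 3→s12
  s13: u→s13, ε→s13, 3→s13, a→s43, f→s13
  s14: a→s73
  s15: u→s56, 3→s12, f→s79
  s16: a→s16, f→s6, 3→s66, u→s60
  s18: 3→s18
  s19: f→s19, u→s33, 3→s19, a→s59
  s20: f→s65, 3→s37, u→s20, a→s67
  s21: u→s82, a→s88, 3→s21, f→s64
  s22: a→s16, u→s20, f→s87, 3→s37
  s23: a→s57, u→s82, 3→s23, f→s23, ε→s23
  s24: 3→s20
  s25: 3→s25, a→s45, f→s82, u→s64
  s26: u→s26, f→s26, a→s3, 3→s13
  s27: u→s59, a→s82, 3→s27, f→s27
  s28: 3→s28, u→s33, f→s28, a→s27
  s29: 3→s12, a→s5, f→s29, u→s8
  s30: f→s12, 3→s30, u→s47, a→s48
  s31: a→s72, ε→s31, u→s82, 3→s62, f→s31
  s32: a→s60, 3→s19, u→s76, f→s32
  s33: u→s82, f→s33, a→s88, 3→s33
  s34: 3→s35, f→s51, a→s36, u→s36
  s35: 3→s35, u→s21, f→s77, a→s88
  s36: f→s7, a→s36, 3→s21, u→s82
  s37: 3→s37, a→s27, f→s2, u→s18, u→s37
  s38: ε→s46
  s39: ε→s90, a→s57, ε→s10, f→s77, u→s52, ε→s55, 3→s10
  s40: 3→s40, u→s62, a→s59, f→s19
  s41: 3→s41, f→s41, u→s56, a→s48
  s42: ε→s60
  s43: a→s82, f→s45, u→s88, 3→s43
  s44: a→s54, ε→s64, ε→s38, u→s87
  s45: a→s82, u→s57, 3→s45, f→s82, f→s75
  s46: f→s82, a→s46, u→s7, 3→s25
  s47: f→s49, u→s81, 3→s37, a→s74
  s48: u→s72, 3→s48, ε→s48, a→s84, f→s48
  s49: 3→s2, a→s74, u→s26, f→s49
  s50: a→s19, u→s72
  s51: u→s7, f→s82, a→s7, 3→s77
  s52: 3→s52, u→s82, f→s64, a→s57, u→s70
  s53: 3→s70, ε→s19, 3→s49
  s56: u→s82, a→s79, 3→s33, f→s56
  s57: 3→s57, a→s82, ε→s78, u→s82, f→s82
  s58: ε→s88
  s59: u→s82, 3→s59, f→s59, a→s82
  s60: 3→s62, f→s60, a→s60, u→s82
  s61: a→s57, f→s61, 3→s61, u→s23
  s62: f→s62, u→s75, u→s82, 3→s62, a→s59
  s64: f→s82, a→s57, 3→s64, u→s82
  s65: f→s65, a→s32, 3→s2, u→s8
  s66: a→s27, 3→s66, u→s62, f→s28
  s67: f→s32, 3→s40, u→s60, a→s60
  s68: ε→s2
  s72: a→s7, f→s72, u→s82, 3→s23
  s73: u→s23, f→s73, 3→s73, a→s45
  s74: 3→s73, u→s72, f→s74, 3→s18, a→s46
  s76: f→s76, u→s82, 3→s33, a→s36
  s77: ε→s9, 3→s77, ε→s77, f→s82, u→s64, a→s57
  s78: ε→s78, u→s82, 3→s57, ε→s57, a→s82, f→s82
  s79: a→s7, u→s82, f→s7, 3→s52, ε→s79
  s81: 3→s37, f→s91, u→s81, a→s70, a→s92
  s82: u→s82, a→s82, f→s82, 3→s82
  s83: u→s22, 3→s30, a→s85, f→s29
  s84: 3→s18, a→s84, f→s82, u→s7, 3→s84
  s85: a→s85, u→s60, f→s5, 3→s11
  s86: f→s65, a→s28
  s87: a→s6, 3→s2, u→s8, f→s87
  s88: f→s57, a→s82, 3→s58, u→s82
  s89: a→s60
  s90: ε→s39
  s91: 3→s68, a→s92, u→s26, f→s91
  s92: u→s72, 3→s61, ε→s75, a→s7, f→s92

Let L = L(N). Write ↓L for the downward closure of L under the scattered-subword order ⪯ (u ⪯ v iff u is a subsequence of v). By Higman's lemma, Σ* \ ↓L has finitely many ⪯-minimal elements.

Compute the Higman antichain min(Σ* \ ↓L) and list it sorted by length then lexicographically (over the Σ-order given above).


Antichain: [auu, 3aaf, u3aa, uuaau, fuaff, fuaau].

|Q|=93, |F|=66, |δ|=318 (25 ε).
min D↑ (64 st, q0=0, F={34}): 0:3→1,u→2,f→3,a→4 1:3→1,u→5,f→6,a→7 2:3→8,u→9,f→10,a→11 3:3→6,u→12,f→3,a→13 4:3→14,u→15,f→13,a→4 5:3→8,u→16,f→17,a→18 6:3→6,u→19,f→6,a→7 7:3→7,u→20,f→7,a→21 8:3→8,u→8,f→22,a→23 9:3→8,u→9,f→24,a→25 10:3→22,u→12,f→10,a→26 11:3→27,u→15,f→26,a→11 12:3→28,u→12,f→12,a→29 13:3→30,u→31,f→13,a→13 14:3→14,u→32,f→30,a→7 15:3→33,u→34,f→15,a→15 16:3→8,u→16,f→35,a→36 17:3→22,u→19,f→17,a→18 18:3→37,u→20,f→18,a→38 19:3→28,u→19,f→19,a→39 20:3→40,u→34,f→20,a→41 21:3→21,u→41,f→34,a→21 22:3→22,u→28,f→22,a→23 23:3→23,u→42,f→23,a→34 24:3→22,u→12,f→24,a→43 25:3→44,u→15,f→43,a→15 26:3→45,u→31,f→26,a→26 27:3→27,u→33,f→45,a→23 28:3→28,u→28,f→28,a→46 29:3→47,u→48,f→49,a→48 30:3→30,u→50,f→30,a→7 31:3→51,u→34,f→31,a→48 32:3→33,u→34,f→32,a→20 33:3→33,u→34,f→33,a→42 34:3→34,u→34,f→34,a→34 35:3→22,u→19,f→35,a→36 36:3→52,u→20,f→36,a→41 37:3→37,u→40,f→37,a→53 38:3→54,u→41,f→34,a→38 39:3→55,u→56,f→49,a→41 40:3→40,u→34,f→40,a→57 41:3→58,u→34,f→34,a→41 42:3→42,u→34,f→42,a→34 43:3→59,u→31,f→43,a→15 44:3→44,u→33,f→59,a→42 45:3→45,u→51,f→45,a→23 46:3→46,u→60,f→53,a→34 47:3→47,u→61,f→62,a→60 48:3→61,u→34,f→41,a→48 49:3→62,u→41,f→34,a→41 50:3→51,u→34,f→50,a→56 51:3→51,u→34,f→51,a→60 52:3→52,u→40,f→52,a→57 53:3→53,u→57,f→34,a→34 54:3→54,u→58,f→34,a→53 55:3→55,u→63,f→62,a→57 56:3→63,u→34,f→41,a→41 57:3→57,u→34,f→34,a→34 58:3→58,u→34,f→34,a→57 59:3→59,u→51,f→59,a→42 60:3→60,u→34,f→57,a→34 61:3→61,u→34,f→58,a→60 62:3→62,u→58,f→34,a→57 63:3→63,u→34,f→58,a→57.
'auu': N↓-sim [74, 56, 22, 3] end={s70,s75,s82} rej; 3/3 del acc.
'3aaf': N↓-sim [74, 57, 34, 11, 2] end={s75,s82} rej; 4/4 deletions ∈↓L.
'u3aa': run [74, 64, 36, 11, 1] end={s82} ∉↓L; 4/4 deletions ∈↓L.
'uuaau': N↓-sim [74, 64, 50, 39, 13, 2] end={s75,s82} rej; 5/5 del acc.
'fuaff': run [74, 61, 34, 25, 10, 2] end={s75,s82} — reject; 5/5 del acc.
'fuaau': run [74, 61, 34, 25, 9, 1] end={s82} ∉↓L; 5/5 deletions ∈↓L.
6 minimals (antichain).


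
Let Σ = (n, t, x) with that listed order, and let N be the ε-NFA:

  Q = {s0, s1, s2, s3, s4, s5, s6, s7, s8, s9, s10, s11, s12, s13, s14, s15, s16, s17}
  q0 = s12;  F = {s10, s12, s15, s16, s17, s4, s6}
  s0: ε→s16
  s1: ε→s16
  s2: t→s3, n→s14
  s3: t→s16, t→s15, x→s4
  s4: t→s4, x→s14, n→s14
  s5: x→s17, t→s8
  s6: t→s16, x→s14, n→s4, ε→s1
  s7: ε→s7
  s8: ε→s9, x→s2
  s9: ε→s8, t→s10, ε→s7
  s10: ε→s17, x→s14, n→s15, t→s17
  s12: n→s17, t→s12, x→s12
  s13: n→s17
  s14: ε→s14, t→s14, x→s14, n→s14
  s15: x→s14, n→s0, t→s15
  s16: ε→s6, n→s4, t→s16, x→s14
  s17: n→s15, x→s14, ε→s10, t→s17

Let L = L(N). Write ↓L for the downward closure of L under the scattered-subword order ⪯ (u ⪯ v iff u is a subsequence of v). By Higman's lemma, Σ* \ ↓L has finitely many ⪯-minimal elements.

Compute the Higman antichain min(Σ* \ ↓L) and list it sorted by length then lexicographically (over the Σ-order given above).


Antichain: [nx, nnnnn].

|Q|=18, |F|=7, |δ|=45 (11 ε).
min D↑ (6 st, q0=0, F={3}): 0:n→1,t→0,x→0 1:n→2,t→1,x→3 2:n→4,t→2,x→3 3:n→3,t→3,x→3 4:n→5,t→4,x→3 5:n→3,t→5,x→3 [Hopcroft].
'nx': |S_i|=[10, 9, 1] end={s14} ∉↓L; 2/2 single-dels accept.
'nnnnn': |S_i|=[10, 9, 7, 6, 2, 1] end={s14} ∉↓L; 5/5 deletions ∈↓L.
2 obstructions.


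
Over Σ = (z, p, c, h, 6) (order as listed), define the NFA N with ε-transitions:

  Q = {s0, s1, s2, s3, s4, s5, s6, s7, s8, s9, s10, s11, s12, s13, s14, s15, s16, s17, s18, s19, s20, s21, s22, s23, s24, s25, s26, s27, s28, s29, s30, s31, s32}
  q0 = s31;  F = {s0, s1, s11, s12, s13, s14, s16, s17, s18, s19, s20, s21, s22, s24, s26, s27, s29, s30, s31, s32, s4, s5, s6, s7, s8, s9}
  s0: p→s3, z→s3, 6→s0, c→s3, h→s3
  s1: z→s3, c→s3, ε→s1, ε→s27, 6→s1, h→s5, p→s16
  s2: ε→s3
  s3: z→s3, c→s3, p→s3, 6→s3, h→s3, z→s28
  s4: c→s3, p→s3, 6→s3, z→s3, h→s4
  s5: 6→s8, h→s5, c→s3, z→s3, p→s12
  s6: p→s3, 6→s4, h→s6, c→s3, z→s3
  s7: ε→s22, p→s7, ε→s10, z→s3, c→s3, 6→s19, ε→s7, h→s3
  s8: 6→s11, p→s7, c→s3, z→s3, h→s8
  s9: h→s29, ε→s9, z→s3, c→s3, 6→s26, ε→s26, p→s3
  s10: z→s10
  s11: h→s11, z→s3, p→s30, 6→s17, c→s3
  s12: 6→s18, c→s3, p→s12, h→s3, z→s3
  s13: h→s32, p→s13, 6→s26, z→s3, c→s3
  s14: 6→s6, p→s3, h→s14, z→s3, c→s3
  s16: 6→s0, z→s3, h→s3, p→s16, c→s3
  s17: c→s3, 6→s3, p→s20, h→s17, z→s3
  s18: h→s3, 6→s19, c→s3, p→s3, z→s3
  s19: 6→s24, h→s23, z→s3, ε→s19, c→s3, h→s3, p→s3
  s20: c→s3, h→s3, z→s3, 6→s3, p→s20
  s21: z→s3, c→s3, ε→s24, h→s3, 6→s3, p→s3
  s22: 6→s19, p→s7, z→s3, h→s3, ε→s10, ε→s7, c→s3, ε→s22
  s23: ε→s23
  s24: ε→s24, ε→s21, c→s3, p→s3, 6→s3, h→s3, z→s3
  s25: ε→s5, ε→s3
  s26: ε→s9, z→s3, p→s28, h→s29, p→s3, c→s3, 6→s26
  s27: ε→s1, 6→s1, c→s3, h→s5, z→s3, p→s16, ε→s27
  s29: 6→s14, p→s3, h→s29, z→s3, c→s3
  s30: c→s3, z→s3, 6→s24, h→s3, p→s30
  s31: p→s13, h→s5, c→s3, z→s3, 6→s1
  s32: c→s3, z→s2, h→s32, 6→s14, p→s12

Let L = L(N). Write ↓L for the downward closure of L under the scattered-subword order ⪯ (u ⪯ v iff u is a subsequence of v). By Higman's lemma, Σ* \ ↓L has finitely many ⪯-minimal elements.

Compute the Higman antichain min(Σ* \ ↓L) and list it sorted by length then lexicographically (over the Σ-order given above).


A = [z, c, p6p, hph, 6ph, h6666].

|Q|=33, |F|=26, |δ|=160 (21 ε).
min D↑ (23 st, q0=0, F={1}): 0:z→1,p→2,c→1,h→3,6→4 1:z→1,p→1,c→1,h→1,6→1 2:z→1,p→2,c→1,h→5,6→6 3:z→1,p→7,c→1,h→3,6→8 4:z→1,p→9,c→1,h→3,6→4 5:z→1,p→7,c→1,h→5,6→10 6:z→1,p→1,c→1,h→11,6→6 7:z→1,p→7,c→1,h→1,6→12 8:z→1,p→13,c→1,h→8,6→14 9:z→1,p→9,c→1,h→1,6→15 10:z→1,p→1,c→1,h→10,6→16 11:z→1,p→1,c→1,h→11,6→10 12:z→1,p→1,c→1,h→1,6→17 13:z→1,p→13,c→1,h→1,6→17 14:z→1,p→18,c→1,h→14,6→19 15:z→1,p→1,c→1,h→1,6→15 16:z→1,p→1,c→1,h→16,6→20 17:z→1,p→1,c→1,h→1,6→21 18:z→1,p→18,c→1,h→1,6→21 19:z→1,p→22,c→1,h→19,6→1 20:z→1,p→1,c→1,h→20,6→1 21:z→1,p→1,c→1,h→1,6→1 22:z→1,p→22,c→1,h→1,6→1 [Hopcroft].
'z': run [31, 4] end={s10,s2,s28,s3} ∉↓L; 1/1 del acc.
'c': run [31, 2] end={s28,s3} — reject; 1/1 del acc.
'p6p': |S_i|=[31, 24, 14, 2] end={s28,s3} ∉↓L; 3/3 del acc.
'hph': run [31, 23, 13, 3] end={s23,s28,s3} rej; 3/3 deletions ∈↓L.
'6ph': N↓-sim [31, 27, 15, 3] end={s23,s28,s3} rej; 3/3 del acc.
'h6666': N↓-sim [31, 23, 18, 12, 7, 2] end={s28,s3} ∉↓L; 5/5 single-dels accept.
6 words, ⪯-incomp.


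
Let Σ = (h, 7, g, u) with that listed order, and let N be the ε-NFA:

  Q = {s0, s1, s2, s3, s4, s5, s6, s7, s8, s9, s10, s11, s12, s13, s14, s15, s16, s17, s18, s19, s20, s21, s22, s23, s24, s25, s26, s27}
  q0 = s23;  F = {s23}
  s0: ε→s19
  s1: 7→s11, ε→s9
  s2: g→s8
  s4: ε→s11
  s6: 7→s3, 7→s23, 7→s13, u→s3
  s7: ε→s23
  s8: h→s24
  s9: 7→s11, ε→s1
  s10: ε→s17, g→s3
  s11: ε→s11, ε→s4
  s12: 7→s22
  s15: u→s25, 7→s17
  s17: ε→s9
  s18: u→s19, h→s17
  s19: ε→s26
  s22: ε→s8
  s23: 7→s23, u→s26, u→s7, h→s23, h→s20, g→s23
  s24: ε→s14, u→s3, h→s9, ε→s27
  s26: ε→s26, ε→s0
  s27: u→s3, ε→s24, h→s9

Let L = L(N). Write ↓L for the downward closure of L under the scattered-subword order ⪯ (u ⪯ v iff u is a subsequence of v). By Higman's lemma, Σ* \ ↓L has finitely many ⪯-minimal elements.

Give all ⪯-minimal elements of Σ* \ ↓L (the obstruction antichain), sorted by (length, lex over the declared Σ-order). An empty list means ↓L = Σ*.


min(Σ*\↓L) = [].

|Q|=28, |F|=1, |δ|=40 (16 ε).
min D↑ (1 st, q0=0, F={}): 0:h→0,7→0,g→0,u→0 (ε-aug+det+¬).
L(D↑) = ∅ ⇒ ↓L = Σ*.


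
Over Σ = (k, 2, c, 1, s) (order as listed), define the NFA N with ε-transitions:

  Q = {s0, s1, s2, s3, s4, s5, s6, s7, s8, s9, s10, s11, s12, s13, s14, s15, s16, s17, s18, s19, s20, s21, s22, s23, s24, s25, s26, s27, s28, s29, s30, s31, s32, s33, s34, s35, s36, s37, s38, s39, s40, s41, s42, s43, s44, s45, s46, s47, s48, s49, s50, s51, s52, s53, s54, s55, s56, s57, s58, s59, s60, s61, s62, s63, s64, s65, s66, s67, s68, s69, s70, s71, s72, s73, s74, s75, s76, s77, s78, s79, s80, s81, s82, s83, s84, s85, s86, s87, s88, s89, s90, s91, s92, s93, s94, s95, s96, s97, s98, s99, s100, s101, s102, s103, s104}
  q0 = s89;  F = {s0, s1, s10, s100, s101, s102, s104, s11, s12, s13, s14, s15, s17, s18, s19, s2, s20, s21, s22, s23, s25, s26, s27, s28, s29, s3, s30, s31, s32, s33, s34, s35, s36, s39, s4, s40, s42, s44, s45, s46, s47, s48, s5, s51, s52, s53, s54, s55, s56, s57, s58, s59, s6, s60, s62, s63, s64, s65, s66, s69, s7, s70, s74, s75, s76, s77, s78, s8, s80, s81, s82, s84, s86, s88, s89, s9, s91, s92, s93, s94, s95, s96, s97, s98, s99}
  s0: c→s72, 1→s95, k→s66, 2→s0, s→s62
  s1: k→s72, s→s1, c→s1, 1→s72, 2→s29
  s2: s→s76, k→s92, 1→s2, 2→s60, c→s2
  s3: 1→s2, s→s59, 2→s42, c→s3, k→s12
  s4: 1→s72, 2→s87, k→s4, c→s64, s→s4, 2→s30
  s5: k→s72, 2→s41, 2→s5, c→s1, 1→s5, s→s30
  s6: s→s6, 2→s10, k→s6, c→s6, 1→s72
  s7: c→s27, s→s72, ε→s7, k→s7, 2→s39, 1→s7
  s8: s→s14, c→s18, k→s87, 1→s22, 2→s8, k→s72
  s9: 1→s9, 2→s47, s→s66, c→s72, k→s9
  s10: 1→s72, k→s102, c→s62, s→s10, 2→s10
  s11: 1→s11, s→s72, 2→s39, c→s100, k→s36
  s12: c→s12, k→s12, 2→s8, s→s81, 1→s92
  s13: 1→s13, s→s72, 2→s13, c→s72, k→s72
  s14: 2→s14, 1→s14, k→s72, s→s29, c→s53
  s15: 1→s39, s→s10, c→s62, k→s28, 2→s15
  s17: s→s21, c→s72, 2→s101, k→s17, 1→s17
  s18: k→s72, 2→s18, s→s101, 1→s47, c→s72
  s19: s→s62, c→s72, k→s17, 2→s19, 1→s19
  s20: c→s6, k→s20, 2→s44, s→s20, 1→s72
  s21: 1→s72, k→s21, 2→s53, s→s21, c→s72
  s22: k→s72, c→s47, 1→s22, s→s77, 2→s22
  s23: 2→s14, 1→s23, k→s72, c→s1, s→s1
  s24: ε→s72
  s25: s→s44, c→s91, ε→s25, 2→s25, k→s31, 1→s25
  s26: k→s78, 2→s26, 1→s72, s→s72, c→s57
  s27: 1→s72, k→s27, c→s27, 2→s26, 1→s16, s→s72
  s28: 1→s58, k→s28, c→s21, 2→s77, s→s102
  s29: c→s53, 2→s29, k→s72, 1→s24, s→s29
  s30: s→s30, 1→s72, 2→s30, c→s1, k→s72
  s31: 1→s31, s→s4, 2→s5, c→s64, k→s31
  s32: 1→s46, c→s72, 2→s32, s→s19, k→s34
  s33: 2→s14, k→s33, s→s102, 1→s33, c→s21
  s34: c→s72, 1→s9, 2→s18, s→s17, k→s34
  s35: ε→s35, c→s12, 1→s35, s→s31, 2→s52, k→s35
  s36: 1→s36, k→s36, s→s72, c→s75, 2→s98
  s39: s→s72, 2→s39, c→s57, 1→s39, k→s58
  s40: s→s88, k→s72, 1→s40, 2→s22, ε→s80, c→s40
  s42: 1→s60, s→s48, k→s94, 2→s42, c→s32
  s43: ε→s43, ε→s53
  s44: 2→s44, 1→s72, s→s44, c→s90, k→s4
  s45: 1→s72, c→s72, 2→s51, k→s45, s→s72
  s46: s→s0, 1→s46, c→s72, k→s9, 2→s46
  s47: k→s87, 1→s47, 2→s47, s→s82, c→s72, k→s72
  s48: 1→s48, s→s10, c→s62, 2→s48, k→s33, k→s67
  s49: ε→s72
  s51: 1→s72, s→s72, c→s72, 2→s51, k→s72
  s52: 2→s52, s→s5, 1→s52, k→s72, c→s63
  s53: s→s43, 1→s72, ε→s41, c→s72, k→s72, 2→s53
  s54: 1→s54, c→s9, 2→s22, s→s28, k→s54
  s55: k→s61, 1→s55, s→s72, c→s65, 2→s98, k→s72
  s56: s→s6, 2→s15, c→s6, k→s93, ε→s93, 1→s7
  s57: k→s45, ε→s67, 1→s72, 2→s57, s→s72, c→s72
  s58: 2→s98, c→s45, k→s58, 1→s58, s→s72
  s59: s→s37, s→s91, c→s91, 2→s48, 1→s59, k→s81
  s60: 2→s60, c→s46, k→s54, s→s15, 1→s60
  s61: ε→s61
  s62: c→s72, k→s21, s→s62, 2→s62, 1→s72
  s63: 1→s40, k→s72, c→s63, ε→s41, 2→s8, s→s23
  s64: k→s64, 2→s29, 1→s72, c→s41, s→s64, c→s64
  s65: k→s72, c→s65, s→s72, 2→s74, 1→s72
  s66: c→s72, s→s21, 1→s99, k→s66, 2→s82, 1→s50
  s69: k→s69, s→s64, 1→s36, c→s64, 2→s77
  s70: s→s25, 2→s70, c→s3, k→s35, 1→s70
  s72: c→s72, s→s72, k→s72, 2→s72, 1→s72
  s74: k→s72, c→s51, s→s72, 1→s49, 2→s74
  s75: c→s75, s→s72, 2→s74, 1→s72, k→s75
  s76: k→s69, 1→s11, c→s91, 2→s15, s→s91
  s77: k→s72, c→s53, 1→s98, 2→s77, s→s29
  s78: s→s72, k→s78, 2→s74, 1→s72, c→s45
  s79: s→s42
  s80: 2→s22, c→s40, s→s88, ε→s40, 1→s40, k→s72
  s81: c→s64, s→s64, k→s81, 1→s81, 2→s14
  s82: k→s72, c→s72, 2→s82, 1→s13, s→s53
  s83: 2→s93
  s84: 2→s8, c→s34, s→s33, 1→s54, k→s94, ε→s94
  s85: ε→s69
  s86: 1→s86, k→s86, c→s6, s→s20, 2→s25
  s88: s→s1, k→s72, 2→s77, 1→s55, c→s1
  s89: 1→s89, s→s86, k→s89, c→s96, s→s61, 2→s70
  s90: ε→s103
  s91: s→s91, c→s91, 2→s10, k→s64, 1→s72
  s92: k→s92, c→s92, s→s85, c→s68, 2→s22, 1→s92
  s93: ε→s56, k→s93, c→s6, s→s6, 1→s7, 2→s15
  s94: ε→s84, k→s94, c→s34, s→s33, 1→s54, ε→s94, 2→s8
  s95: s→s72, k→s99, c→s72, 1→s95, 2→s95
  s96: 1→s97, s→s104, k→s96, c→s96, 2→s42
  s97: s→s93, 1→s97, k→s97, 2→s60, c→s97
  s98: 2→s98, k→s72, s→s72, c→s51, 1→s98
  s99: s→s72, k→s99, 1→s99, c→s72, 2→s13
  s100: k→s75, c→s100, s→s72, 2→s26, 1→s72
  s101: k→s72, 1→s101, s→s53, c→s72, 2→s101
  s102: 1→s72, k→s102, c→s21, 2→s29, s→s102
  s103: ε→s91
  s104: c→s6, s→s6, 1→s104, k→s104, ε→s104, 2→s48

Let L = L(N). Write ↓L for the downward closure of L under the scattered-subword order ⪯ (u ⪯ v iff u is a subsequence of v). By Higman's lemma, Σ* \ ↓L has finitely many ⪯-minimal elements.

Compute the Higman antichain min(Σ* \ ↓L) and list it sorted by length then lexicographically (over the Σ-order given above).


Antichain: [sc1, ss1, 2k2k, c2cc, c1s1s].

|Q|=105, |F|=85, |δ|=466 (22 ε).
min D↑ (83 st, q0=0, F={25}): 0:k→0,2→1,c→2,1→0,s→3 1:k→4,2→1,c→5,1→1,s→6 2:k→2,2→7,c→2,1→8,s→9 3:k→3,2→6,c→10,1→3,s→11 4:k→4,2→12,c→13,1→4,s→14 5:k→13,2→7,c→5,1→15,s→16 6:k→14,2→6,c→17,1→6,s→18 7:k→19,2→7,c→20,1→21,s→22 8:k→8,2→21,c→8,1→8,s→23 9:k→9,2→22,c→10,1→9,s→10 10:k→10,2→24,c→10,1→25,s→10 11:k→11,2→18,c→10,1→25,s→11 12:k→25,2→12,c→26,1→12,s→27 13:k→13,2→28,c→13,1→29,s→30 14:k→14,2→27,c→31,1→14,s→32 15:k→29,2→21,c→15,1→15,s→33 16:k→30,2→22,c→17,1→16,s→17 17:k→31,2→24,c→17,1→25,s→17 18:k→32,2→18,c→17,1→25,s→18 19:k→19,2→28,c→34,1→35,s→36 20:k→34,2→20,c→25,1→37,s→38 21:k→35,2→21,c→37,1→21,s→39 22:k→36,2→22,c→40,1→22,s→24 23:k→23,2→39,c→10,1→41,s→10 24:k→42,2→24,c→40,1→25,s→24 25:k→25,2→25,c→25,1→25,s→25 26:k→25,2→28,c→26,1→43,s→44 27:k→25,2→27,c→45,1→27,s→46 28:k→25,2→28,c→47,1→48,s→49 29:k→29,2→48,c→29,1→29,s→50 30:k→30,2→49,c→31,1→30,s→31 31:k→31,2→51,c→31,1→25,s→31 32:k→32,2→46,c→31,1→25,s→32 33:k→50,2→39,c→17,1→52,s→17 34:k→34,2→47,c→25,1→53,s→54 35:k→35,2→48,c→53,1→35,s→55 36:k→36,2→49,c→56,1→36,s→42 37:k→53,2→37,c→25,1→37,s→57 38:k→54,2→38,c→25,1→38,s→40 39:k→55,2→39,c→40,1→58,s→24 40:k→56,2→40,c→25,1→25,s→40 41:k→41,2→58,c→59,1→41,s→25 42:k→42,2→51,c→56,1→25,s→42 43:k→25,2→48,c→43,1→43,s→60 44:k→25,2→49,c→45,1→44,s→45 45:k→25,2→51,c→45,1→25,s→45 46:k→25,2→46,c→45,1→25,s→46 47:k→25,2→47,c→25,1→61,s→62 48:k→25,2→48,c→61,1→48,s→63 49:k→25,2→49,c→64,1→49,s→51 50:k→50,2→63,c→31,1→65,s→31 51:k→25,2→51,c→64,1→25,s→51 52:k→65,2→58,c→66,1→52,s→25 53:k→53,2→61,c→25,1→53,s→67 54:k→54,2→62,c→25,1→54,s→56 55:k→55,2→63,c→56,1→68,s→42 56:k→56,2→64,c→25,1→25,s→56 57:k→67,2→57,c→25,1→69,s→40 58:k→68,2→58,c→70,1→58,s→25 59:k→59,2→71,c→59,1→25,s→25 60:k→25,2→63,c→45,1→72,s→45 61:k→25,2→61,c→25,1→61,s→73 62:k→25,2→62,c→25,1→62,s→64 63:k→25,2→63,c→64,1→74,s→51 64:k→25,2→64,c→25,1→25,s→64 65:k→65,2→74,c→75,1→65,s→25 66:k→75,2→71,c→66,1→25,s→25 67:k→67,2→73,c→25,1→76,s→56 68:k→68,2→74,c→77,1→68,s→25 69:k→76,2→69,c→25,1→69,s→25 70:k→77,2→70,c→25,1→25,s→25 71:k→78,2→71,c→70,1→25,s→25 72:k→25,2→74,c→79,1→72,s→25 73:k→25,2→73,c→25,1→80,s→64 74:k→25,2→74,c→81,1→74,s→25 75:k→75,2→82,c→75,1→25,s→25 76:k→76,2→80,c→25,1→76,s→25 77:k→77,2→81,c→25,1→25,s→25 78:k→78,2→82,c→77,1→25,s→25 79:k→25,2→82,c→79,1→25,s→25 80:k→25,2→80,c→25,1→80,s→25 81:k→25,2→81,c→25,1→25,s→25 82:k→25,2→82,c→81,1→25,s→25 [Hopcroft].
'sc1': N↓-sim [100, 73, 29, 4] end={s16,s24,s49,s72} — reject; 3/3 single-dels accept.
'ss1': |S_i|=[100, 73, 22, 2] end={s24,s72} rej; 3/3 deletions ∈↓L.
'2k2k': |S_i|=[100, 88, 61, 32, 3] end={s61,s72,s87} ∉↓L; 4/4 deletions ∈↓L.
'c2cc': run [100, 88, 51, 27, 1] end={s72} — reject; 4/4 del acc.
'c1s1s': run [100, 88, 75, 52, 27, 1] end={s72} ∉↓L; 5/5 deletions ∈↓L.
5 words, ⪯-incomp.


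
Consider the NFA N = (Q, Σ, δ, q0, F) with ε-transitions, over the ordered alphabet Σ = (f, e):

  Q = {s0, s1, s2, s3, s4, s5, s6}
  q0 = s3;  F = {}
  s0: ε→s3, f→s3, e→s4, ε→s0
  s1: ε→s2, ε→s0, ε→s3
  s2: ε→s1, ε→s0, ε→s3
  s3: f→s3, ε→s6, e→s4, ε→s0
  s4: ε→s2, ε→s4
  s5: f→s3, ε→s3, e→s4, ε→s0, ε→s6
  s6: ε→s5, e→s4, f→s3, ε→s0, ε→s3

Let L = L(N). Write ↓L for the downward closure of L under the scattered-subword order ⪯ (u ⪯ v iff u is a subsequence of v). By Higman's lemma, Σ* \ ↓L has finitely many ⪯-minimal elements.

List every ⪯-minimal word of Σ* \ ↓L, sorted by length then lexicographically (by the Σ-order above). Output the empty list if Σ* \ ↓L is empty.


Antichain: [ε].

|Q|=7, |F|=0, |δ|=26 (18 ε).
min D↑ (1 st, q0=0, F={0}): 0:f→0,e→0.
ε ∈ L(D↑) — L = ∅.


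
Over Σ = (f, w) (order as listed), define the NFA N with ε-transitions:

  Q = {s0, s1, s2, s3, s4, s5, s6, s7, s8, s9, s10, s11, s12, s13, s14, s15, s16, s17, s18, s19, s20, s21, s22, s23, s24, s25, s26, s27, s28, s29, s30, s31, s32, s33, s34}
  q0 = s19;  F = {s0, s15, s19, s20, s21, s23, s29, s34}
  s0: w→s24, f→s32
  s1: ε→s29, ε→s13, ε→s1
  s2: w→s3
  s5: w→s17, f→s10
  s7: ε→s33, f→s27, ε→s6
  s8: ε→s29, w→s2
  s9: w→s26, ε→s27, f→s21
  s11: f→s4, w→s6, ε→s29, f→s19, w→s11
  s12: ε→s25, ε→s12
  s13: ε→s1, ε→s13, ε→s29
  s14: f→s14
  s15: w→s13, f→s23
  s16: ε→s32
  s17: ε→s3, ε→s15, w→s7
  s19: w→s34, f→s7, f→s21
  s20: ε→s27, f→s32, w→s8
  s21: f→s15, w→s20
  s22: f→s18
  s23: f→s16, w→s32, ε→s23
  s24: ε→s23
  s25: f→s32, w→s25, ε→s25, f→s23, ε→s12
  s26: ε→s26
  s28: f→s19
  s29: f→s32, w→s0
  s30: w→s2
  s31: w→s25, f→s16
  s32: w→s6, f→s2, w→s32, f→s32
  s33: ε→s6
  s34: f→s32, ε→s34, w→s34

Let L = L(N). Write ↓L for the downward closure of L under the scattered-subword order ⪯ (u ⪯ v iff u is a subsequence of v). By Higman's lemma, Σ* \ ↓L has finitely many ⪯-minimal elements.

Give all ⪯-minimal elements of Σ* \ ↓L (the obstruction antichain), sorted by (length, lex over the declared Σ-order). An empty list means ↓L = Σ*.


A = [wf, ffff, fffw, ffwwww, fwwwww].

|Q|=35, |F|=8, |δ|=66 (24 ε).
min D↑ (9 st, q0=0, F={5}): 0:f→1,w→2 1:f→3,w→4 2:f→5,w→2 3:f→6,w→7 4:f→5,w→7 5:f→5,w→5 6:f→5,w→5 7:f→5,w→8 8:f→5,w→6 (ε-aug+det+¬).
'wf': N↓-sim [20, 15, 5] end={s16,s2,s3,s32,s6} ∉↓L; 2/2 deletions ∈↓L.
'ffff': run [20, 18, 13, 6, 5] end={s16,s2,s3,s32,s6} rej; 4/4 deletions ∈↓L.
'fffw': run [20, 18, 13, 6, 4] end={s2,s3,s32,s6} rej; 4/4 single-dels accept.
'ffwwww': run [20, 18, 13, 11, 8, 7, 4] end={s2,s3,s32,s6} ∉↓L; 6/6 deletions ∈↓L.
'fwwwww': |S_i|=[20, 18, 14, 10, 8, 7, 4] end={s2,s3,s32,s6} rej; 6/6 single-dels accept.
5 words, ⪯-incomp.


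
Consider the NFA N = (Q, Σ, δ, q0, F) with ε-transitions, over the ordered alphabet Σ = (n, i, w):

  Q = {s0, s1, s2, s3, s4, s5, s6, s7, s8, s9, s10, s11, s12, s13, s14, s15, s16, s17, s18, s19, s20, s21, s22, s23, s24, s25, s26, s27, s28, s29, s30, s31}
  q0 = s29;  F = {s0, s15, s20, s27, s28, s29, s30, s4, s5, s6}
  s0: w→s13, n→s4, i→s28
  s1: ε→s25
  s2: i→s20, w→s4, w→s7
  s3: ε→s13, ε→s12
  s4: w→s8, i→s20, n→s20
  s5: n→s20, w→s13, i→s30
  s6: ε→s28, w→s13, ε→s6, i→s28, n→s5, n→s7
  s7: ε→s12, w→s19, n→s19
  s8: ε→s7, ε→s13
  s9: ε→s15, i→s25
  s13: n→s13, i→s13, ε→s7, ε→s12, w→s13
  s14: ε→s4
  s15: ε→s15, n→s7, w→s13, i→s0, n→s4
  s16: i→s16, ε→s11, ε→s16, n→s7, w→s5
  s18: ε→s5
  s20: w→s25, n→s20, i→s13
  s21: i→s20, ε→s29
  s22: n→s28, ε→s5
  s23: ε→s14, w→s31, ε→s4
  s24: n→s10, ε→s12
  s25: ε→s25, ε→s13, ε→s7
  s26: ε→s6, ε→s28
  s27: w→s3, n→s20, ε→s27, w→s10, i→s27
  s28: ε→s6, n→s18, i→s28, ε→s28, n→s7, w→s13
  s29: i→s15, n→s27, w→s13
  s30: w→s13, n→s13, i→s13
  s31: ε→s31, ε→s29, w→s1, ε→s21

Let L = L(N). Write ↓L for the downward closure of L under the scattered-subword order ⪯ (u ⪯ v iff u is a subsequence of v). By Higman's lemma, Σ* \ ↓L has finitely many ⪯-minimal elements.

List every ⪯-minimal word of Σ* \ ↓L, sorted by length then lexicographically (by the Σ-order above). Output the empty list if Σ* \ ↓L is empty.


|Q|=32, |F|=10, |δ|=83 (32 ε).
min D↑ (10 st, q0=0, F={3}): 0:n→1,i→2,w→3 1:n→4,i→1,w→3 2:n→5,i→6,w→3 3:n→3,i→3,w→3 4:n→4,i→3,w→3 5:n→4,i→4,w→3 6:n→5,i→7,w→3 7:n→8,i→7,w→3 8:n→4,i→9,w→3 9:n→3,i→3,w→3.
'w': N↓-sim [19, 8] end={s10,s12,s13,s19,s25,s3,s7,s8} — reject; 1/1 single-dels accept.
'nni': N↓-sim [19, 14, 6, 4] end={s12,s13,s19,s7} ∉↓L; 3/3 del acc.
'inii': |S_i|=[19, 18, 11, 7, 4] end={s12,s13,s19,s7} rej; 4/4 del acc.
'iiinin': |S_i|=[19, 18, 17, 14, 9, 5, 4] end={s12,s13,s19,s7} — reject; 6/6 single-dels accept.
4 obstructions.

A = [w, nni, inii, iiinin].


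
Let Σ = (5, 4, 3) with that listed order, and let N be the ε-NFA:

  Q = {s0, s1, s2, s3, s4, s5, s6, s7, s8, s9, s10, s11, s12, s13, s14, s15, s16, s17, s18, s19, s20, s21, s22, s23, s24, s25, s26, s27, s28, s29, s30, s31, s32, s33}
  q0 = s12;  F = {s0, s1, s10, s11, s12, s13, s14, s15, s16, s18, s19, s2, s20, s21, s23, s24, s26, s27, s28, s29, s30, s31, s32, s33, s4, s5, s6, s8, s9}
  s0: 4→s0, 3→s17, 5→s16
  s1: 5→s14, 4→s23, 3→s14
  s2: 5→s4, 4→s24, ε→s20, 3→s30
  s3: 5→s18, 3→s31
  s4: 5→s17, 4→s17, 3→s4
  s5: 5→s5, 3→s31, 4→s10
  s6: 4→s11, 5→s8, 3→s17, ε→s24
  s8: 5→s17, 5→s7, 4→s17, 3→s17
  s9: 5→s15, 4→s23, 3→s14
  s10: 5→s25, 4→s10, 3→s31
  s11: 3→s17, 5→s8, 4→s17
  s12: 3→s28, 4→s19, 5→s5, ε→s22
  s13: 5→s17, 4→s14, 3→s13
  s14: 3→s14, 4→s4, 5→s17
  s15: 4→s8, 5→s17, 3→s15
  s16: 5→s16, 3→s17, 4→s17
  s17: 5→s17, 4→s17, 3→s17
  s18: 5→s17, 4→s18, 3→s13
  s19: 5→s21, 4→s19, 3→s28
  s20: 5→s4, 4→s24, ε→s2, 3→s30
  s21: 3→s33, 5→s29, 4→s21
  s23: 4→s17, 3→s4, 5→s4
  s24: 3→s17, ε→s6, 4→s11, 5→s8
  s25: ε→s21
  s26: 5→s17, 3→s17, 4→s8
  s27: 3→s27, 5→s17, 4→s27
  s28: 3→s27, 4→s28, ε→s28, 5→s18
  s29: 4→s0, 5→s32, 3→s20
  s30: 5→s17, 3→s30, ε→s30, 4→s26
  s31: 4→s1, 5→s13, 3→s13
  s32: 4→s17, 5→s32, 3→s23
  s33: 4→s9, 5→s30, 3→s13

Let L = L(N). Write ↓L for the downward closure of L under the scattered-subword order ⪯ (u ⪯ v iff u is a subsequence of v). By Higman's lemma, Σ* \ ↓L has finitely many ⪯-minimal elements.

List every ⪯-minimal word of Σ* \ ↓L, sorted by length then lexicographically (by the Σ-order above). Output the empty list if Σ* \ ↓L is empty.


|Q|=34, |F|=29, |δ|=101 (8 ε).
min D↑ (28 st, q0=0, F={13}): 0:5→1,4→2,3→3 1:5→1,4→4,3→5 2:5→6,4→2,3→3 3:5→7,4→3,3→8 4:5→6,4→4,3→5 5:5→9,4→10,3→9 6:5→11,4→6,3→12 7:5→13,4→7,3→9 8:5→13,4→8,3→8 9:5→13,4→14,3→9 10:5→14,4→15,3→14 11:5→16,4→17,3→18 12:5→19,4→20,3→9 13:5→13,4→13,3→13 14:5→13,4→21,3→14 15:5→21,4→13,3→21 16:5→16,4→13,3→15 17:5→22,4→17,3→13 18:5→21,4→23,3→19 19:5→13,4→24,3→19 20:5→25,4→15,3→14 21:5→13,4→13,3→21 22:5→22,4→13,3→13 23:5→26,4→27,3→13 24:5→13,4→26,3→13 25:5→13,4→26,3→25 26:5→13,4→13,3→13 27:5→26,4→13,3→13.
'355': |S_i|=[33, 22, 10, 2] end={s17,s7} ∉↓L; 3/3 single-dels accept.
'335': run [33, 22, 10, 2] end={s17,s7} rej; 3/3 del acc.
'53444': N↓-sim [33, 28, 19, 13, 6, 1] end={s17} — reject; 5/5 deletions ∈↓L.
'45554': |S_i|=[33, 30, 24, 17, 7, 1] end={s17} ∉↓L; 5/5 single-dels accept.
'45543': run [33, 30, 24, 17, 9, 1] end={s17} ∉↓L; 5/5 single-dels accept.
5 obstructions.

min(Σ*\↓L) = [355, 335, 53444, 45554, 45543].


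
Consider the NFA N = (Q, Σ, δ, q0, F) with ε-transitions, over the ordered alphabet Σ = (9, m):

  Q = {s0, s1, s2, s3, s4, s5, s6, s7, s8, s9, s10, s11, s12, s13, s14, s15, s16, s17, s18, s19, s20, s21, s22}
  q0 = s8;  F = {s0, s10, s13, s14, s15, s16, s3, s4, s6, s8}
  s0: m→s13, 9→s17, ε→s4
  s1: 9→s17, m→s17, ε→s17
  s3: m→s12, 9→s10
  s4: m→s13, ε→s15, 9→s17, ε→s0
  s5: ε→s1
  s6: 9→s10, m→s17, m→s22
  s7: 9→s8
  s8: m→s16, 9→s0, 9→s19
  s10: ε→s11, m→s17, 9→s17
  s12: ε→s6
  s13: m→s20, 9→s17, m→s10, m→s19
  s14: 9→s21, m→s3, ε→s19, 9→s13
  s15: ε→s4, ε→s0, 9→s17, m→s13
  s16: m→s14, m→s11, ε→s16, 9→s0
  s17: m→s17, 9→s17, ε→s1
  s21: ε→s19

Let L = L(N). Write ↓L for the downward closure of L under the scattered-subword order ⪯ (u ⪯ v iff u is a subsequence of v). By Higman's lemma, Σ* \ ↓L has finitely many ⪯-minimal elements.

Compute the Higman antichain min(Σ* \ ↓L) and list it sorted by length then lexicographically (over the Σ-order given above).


|Q|=23, |F|=10, |δ|=44 (13 ε).
min D↑ (9 st, q0=0, F={3}): 0:9→1,m→2 1:9→3,m→4 2:9→1,m→5 3:9→3,m→3 4:9→3,m→6 5:9→4,m→7 6:9→3,m→3 7:9→6,m→8 8:9→6,m→3 (ε-aug+det+¬).
'99': |S_i|=[18, 11, 2] end={s1,s17} rej; 2/2 deletions ∈↓L.
'9mmm': N↓-sim [18, 11, 7, 6, 2] end={s1,s17} — reject; 4/4 deletions ∈↓L.
'mm9mm': run [18, 17, 13, 8, 6, 2] end={s1,s17} — reject; 5/5 single-dels accept.
'mmm9m': run [18, 17, 13, 10, 4, 2] end={s1,s17} ∉↓L; 5/5 single-dels accept.
'mmmmm': run [18, 17, 13, 10, 7, 3] end={s1,s17,s22} — reject; 5/5 del acc.
5 minimals (antichain).

Antichain: [99, 9mmm, mm9mm, mmm9m, mmmmm].


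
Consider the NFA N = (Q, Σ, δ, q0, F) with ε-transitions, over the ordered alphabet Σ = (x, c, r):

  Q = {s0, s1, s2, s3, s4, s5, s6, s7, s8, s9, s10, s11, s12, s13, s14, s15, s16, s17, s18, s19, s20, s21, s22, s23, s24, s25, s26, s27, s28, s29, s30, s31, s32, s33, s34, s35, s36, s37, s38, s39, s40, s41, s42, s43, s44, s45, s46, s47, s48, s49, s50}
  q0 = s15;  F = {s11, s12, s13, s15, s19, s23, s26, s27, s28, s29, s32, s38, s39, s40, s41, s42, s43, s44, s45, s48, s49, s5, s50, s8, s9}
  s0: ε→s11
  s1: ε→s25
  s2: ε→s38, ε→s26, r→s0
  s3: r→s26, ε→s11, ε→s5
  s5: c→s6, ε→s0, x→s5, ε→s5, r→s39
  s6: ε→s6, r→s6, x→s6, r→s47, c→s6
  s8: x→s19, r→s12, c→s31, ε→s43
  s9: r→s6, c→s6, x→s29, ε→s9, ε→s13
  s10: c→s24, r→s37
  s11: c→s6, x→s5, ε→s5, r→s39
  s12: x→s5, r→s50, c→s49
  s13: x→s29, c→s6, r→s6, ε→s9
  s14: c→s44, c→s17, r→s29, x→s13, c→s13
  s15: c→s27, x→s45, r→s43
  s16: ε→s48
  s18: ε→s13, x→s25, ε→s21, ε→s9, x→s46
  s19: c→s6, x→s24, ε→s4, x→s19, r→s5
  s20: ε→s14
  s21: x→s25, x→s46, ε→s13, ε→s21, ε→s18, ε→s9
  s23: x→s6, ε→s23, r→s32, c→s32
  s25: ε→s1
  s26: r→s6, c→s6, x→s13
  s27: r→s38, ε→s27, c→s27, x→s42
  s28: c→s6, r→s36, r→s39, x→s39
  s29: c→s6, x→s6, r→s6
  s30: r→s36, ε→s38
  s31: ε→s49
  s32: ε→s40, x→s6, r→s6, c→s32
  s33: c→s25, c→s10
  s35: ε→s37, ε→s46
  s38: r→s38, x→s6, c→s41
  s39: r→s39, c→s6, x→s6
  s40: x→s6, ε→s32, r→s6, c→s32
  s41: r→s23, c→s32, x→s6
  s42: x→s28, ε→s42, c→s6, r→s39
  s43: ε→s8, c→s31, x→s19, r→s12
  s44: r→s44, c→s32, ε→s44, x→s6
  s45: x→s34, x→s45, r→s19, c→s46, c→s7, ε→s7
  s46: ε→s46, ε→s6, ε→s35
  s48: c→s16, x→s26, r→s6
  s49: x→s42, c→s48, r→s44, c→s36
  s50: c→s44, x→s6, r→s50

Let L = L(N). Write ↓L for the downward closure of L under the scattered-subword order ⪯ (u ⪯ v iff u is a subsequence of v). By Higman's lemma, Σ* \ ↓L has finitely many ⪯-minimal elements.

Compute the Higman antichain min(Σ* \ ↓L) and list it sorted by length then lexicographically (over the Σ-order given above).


A = [xc, crx, rccr, rrrx, cxxxx, crcrrr].

|Q|=51, |F|=25, |δ|=140 (40 ε).
min D↑ (22 st, q0=0, F={4}): 0:x→1,c→2,r→3 1:x→1,c→4,r→5 2:x→6,c→2,r→7 3:x→5,c→8,r→9 4:x→4,c→4,r→4 5:x→5,c→4,r→10 6:x→11,c→4,r→12 7:x→4,c→13,r→7 8:x→6,c→14,r→15 9:x→10,c→8,r→16 10:x→10,c→4,r→12 11:x→12,c→4,r→12 12:x→4,c→4,r→12 13:x→4,c→17,r→18 14:x→19,c→14,r→4 15:x→4,c→17,r→15 16:x→4,c→15,r→16 17:x→4,c→17,r→4 18:x→4,c→17,r→17 19:x→20,c→4,r→4 20:x→21,c→4,r→4 21:x→4,c→4,r→4 [Hopcroft].
'xc': |S_i|=[38, 22, 6] end={s35,s37,s46,s47,s6,s7} rej; 2/2 del acc.
'crx': run [38, 25, 10, 2] end={s47,s6} rej; 3/3 deletions ∈↓L.
'rccr': N↓-sim [38, 30, 19, 11, 2] end={s47,s6} rej; 4/4 deletions ∈↓L.
'rrrx': run [38, 30, 24, 11, 2] end={s47,s6} rej; 4/4 deletions ∈↓L.
'cxxxx': N↓-sim [38, 25, 10, 8, 4, 2] end={s47,s6} rej; 5/5 single-dels accept.
'crcrrr': run [38, 25, 10, 6, 5, 4, 2] end={s47,s6} rej; 6/6 single-dels accept.
6 words, ⪯-incomp.


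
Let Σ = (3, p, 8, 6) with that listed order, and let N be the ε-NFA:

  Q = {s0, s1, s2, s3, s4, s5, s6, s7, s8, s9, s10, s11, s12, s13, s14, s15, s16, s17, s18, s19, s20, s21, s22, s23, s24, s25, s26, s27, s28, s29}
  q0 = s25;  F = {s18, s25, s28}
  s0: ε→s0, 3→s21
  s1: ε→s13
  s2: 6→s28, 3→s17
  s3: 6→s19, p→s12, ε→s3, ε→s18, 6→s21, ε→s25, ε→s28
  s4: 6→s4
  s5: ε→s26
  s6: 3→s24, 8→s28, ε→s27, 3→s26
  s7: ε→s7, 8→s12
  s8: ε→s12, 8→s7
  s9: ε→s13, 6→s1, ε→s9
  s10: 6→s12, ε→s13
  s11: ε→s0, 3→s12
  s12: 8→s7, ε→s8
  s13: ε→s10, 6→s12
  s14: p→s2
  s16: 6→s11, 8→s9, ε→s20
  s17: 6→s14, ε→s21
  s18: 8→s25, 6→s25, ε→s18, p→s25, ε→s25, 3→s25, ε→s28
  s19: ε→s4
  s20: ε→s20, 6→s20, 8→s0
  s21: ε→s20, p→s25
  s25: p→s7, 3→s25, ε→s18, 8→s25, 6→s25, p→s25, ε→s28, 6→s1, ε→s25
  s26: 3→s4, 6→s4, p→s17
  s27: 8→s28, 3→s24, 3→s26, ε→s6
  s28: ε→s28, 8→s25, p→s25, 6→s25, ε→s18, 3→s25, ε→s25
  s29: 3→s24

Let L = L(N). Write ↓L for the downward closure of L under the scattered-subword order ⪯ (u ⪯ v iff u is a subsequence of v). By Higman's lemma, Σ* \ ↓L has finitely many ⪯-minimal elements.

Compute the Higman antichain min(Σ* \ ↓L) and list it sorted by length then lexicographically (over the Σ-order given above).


min(Σ*\↓L) = [].

|Q|=30, |F|=3, |δ|=76 (31 ε).
min D↑ (1 st, q0=0, F={}): 0:3→0,p→0,8→0,6→0 [Hopcroft].
L(D↑) = ∅; no obstructions.
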